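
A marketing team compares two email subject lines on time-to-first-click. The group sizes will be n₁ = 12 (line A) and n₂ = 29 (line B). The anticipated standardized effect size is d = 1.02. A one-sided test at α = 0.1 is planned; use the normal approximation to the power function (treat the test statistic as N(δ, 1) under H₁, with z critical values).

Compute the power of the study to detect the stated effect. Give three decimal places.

Noncentrality parameter: δ = d / √(1/n₁ + 1/n₂) = 1.02 / √(1/12 + 1/29) = 2.9717
Critical value for a one-sided test at α = 0.1: z_α = 1.282.
Power = Φ(δ − 1.282) = Φ(1.690) = 0.9545.

Power ≈ 0.954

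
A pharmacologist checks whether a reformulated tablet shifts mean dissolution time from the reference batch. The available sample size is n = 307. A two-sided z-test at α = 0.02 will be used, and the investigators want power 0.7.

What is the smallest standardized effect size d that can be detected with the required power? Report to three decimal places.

d ≈ 0.163

Need Φ(δ − 2.326) = 0.7, so δ = 2.326 + 0.524 = 2.851.
(The second rejection-region term Φ(−δ − z_{α/2}) is negligible and dropped.)
δ = d·√n ⇒ d = δ/√n = 2.851/√307 = 0.1627.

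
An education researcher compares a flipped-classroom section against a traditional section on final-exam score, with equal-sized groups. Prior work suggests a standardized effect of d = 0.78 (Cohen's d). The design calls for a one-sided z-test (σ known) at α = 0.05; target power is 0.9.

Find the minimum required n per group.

Set Φ(δ − 1.645) = 0.9; then δ − 1.645 = Φ⁻¹(0.9) = 1.282, giving δ = 2.926.
δ = d·√(n/2) ⇒ n = 2(δ/d)² = 2 × (2.926 / 0.78)² = 28.15.
Round up to the next whole unit.

n = 29 per group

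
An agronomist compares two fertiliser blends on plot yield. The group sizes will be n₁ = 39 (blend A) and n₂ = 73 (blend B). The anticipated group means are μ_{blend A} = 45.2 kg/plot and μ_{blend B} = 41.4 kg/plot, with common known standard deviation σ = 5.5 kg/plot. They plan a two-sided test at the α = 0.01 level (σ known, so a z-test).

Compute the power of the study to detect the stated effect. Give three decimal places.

Standardized effect: d = |μ_{blend A} − μ_{blend B}| / σ = |45.2 − 41.4| / 5.5 = 0.6909
Noncentrality parameter: λ = d / √(1/n₁ + 1/n₂) = 0.6909 / √(1/39 + 1/73) = 3.4834
Two-sided α = 0.01 → critical value z_{0.005} = 2.576.
Power = Φ(λ − 2.576) + Φ(−λ − 2.576) = Φ(0.908) + Φ(-6.059) = 0.8180 + 0.0000 = 0.8180.

Power ≈ 0.818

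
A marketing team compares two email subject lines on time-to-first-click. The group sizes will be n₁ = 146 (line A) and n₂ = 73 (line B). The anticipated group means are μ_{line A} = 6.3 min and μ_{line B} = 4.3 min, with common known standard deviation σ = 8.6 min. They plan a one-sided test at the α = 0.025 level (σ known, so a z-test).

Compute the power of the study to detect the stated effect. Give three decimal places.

Power ≈ 0.368

Standardized effect: d = |μ_{line A} − μ_{line B}| / σ = |6.3 − 4.3| / 8.6 = 0.2326
Noncentrality parameter: δ = d / √(1/n₁ + 1/n₂) = 0.2326 / √(1/146 + 1/73) = 1.6224
One-sided α = 0.025 → critical value z_{0.025} = 1.960.
Power = P(Z > 1.960 − δ) = Φ(-0.338) = 0.3678.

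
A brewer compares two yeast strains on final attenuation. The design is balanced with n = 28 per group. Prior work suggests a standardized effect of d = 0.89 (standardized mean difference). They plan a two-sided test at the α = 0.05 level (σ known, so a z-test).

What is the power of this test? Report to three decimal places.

Power ≈ 0.915

Noncentrality parameter: δ = d·√(n/2) = 0.89 × √(28/2) = 3.3301
Critical value for a two-sided test at α = 0.05: z_{α/2} = 1.960.
Power = Φ(δ − 1.960) + Φ(−δ − 1.960) = Φ(1.370) + Φ(-5.290) = 0.9147 + 0.0000 = 0.9147.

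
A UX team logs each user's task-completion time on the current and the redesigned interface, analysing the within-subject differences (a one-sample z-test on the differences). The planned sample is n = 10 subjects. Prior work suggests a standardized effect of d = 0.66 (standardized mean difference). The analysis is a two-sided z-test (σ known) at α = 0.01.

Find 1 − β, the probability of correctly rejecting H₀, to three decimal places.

Noncentrality parameter: δ = d·√n = 0.66 × √10 = 2.0871
Critical value for a two-sided test at α = 0.01: z_{α/2} = 2.576.
Power = Φ(δ − 2.576) + Φ(−δ − 2.576) = Φ(-0.489) + Φ(-4.663) = 0.3125 + 0.0000 = 0.3125.

Power ≈ 0.313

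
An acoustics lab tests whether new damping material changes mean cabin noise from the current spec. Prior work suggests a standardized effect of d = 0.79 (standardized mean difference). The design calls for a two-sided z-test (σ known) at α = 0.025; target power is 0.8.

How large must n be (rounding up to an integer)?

Set Φ(δ − 2.241) = 0.8; then δ − 2.241 = Φ⁻¹(0.8) = 0.842, giving δ = 3.083.
(Ignoring the negligible lower-tail rejection probability gives the usual closed-form inversion.)
δ = d·√n ⇒ n = (δ/d)² = (3.083 / 0.79)² = 15.23.
Rounding up, n = 16.

n = 16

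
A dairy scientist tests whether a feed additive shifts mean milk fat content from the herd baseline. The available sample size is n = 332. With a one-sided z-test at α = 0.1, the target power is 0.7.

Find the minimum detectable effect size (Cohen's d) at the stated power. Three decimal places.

d ≈ 0.099

Required noncentrality: δ = z_{0.1} + z_{0.30} = 1.282 + 0.524 = 1.806.
δ = d·√n ⇒ d = δ/√n = 1.806/√332 = 0.0991.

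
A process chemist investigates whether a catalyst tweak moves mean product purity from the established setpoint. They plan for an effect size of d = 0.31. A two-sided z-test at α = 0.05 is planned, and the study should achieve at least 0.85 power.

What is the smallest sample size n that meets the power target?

For power 0.85 need Φ(δ − z_{0.025}) = 0.85, so δ = z_{0.025} + z_{0.15} = 1.960 + 1.036 = 2.996.
(Ignoring the negligible lower-tail rejection probability gives the usual closed-form inversion.)
δ = d·√n ⇒ n = (δ/d)² = (2.996 / 0.31)² = 93.43.
Round up to the next whole unit.

n = 94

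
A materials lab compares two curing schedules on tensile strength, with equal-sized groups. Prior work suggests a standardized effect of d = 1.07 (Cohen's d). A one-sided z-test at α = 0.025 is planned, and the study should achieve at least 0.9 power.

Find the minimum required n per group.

n = 19 per group

For power 0.9 need Φ(δ − z_{0.025}) = 0.9, so δ = z_{0.025} + z_{0.10} = 1.960 + 1.282 = 3.242.
δ = d·√(n/2) ⇒ n = 2(δ/d)² = 2 × (3.242 / 1.07)² = 18.36.
Round up to the next whole unit.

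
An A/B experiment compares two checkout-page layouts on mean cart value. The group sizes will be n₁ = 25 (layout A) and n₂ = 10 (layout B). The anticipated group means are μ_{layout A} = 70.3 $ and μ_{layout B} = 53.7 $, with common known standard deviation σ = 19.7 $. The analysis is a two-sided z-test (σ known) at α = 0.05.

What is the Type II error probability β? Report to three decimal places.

Standardized effect: d = |μ_{layout A} − μ_{layout B}| / σ = |70.3 − 53.7| / 19.7 = 0.8426
Noncentrality parameter: δ = d / √(1/n₁ + 1/n₂) = 0.8426 / √(1/25 + 1/10) = 2.2520
Two-sided α = 0.05 → critical value z_{0.025} = 1.960.
Power = Φ(δ − 1.960) + Φ(−δ − 1.960) = Φ(0.292) + Φ(-4.212) = 0.6149 + 0.0000 = 0.6149.
Type II error: β = 1 − power = 1 − 0.6149 = 0.3851.

β ≈ 0.385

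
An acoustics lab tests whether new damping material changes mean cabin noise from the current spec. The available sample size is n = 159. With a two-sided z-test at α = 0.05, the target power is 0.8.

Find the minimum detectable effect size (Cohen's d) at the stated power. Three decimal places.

d ≈ 0.222

Required noncentrality: δ = z_{0.025} + z_{0.20} = 1.960 + 0.842 = 2.802.
(The second rejection-region term Φ(−δ − z_{α/2}) is negligible and dropped.)
δ = d·√n ⇒ d = δ/√n = 2.802/√159 = 0.2222.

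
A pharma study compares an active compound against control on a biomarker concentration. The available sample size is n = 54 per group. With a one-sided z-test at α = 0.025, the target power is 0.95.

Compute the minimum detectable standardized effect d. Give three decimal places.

d ≈ 0.694

Required noncentrality: δ = z_{0.025} + z_{0.05} = 1.960 + 1.645 = 3.605.
δ = d·√(n/2) ⇒ d = δ/√(n/2) = 3.605/√(54/2) = 0.6937.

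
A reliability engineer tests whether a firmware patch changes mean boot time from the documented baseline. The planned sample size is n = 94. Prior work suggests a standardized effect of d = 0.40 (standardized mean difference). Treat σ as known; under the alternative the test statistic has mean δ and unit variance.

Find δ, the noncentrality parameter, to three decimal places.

δ ≈ 3.878

δ = d·√n = 0.40 × √94 = 3.8781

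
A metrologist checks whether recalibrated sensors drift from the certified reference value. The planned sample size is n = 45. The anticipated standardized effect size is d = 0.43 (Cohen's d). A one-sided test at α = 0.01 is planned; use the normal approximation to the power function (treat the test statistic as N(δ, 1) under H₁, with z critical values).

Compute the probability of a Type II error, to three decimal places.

β ≈ 0.288

Noncentrality parameter: δ = d·√n = 0.43 × √45 = 2.8845
One-sided α = 0.01 → critical value z_{0.01} = 2.326.
Power = Φ(δ − 2.326) = Φ(0.558) = 0.7116.
Type II error: β = 1 − power = 1 − 0.7116 = 0.2884.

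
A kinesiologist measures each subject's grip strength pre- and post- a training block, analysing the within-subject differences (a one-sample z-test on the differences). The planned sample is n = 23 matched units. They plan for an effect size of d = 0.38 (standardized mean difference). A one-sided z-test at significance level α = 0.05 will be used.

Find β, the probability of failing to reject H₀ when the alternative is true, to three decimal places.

Noncentrality parameter: λ = d·√n = 0.38 × √23 = 1.8224
Critical value for a one-sided test at α = 0.05: z_α = 1.645.
Power = P(Z > 1.645 − λ) = Φ(0.178) = 0.5705.
Type II error: β = 1 − power = 1 − 0.5705 = 0.4295.

β ≈ 0.430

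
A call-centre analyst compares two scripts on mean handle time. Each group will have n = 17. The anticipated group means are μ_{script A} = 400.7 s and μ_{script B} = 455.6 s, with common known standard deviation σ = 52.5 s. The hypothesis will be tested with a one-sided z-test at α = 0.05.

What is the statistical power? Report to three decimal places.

Standardized effect: d = |μ_{script A} − μ_{script B}| / σ = |400.7 − 455.6| / 52.5 = 1.0457
Noncentrality parameter: δ = d·√(n/2) = 1.0457 × √(17/2) = 3.0488
One-sided α = 0.05 → critical value z_{0.05} = 1.645.
Power = P(Z > 1.645 − δ) = Φ(1.404) = 0.9198.

Power ≈ 0.920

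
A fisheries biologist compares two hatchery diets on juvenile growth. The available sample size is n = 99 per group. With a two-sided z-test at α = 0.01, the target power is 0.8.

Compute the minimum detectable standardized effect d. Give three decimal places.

Required noncentrality: δ = z_{0.005} + z_{0.20} = 2.576 + 0.842 = 3.417.
(Lower-tail contribution to power is negligible for δ > 0.)
δ = d·√(n/2) ⇒ d = δ/√(n/2) = 3.417/√(99/2) = 0.4857.

d ≈ 0.486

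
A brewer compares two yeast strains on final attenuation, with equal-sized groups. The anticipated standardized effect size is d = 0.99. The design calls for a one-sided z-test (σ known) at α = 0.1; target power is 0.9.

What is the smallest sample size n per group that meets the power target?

Set Φ(δ − 1.282) = 0.9; then δ − 1.282 = Φ⁻¹(0.9) = 1.282, giving δ = 2.563.
δ = d·√(n/2) ⇒ n = 2(δ/d)² = 2 × (2.563 / 0.99)² = 13.41.
Rounding up, n = 14 per group.

n = 14 per group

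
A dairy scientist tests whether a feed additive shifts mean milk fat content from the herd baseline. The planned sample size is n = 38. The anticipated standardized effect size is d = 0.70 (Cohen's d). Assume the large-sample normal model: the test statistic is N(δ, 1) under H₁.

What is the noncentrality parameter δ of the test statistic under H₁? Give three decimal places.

δ = d·√n = 0.70 × √38 = 4.3151

δ ≈ 4.315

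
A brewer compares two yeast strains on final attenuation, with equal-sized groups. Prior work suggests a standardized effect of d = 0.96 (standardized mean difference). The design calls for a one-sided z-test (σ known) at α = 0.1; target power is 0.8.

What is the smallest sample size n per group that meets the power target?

n = 10 per group

For power 0.8 need Φ(δ − z_{0.1}) = 0.8, so δ = z_{0.1} + z_{0.20} = 1.282 + 0.842 = 2.123.
δ = d·√(n/2) ⇒ n = 2(δ/d)² = 2 × (2.123 / 0.96)² = 9.78.
Round up to the next whole unit.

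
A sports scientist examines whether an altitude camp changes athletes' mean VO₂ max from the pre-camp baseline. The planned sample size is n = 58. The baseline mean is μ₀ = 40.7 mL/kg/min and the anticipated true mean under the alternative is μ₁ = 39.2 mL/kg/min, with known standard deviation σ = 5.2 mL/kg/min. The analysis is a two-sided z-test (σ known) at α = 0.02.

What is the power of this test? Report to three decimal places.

Standardized effect: d = |μ₁ − μ₀| / σ = |39.2 − 40.7| / 5.2 = 0.2885
Noncentrality parameter: δ = d·√n = 0.2885 × √58 = 2.1969
Two-sided α = 0.02 → critical value z_{0.01} = 2.326.
Power = Φ(δ − 2.326) + Φ(−δ − 2.326) = Φ(-0.129) + Φ(-4.523) = 0.4485 + 0.0000 = 0.4485.

Power ≈ 0.448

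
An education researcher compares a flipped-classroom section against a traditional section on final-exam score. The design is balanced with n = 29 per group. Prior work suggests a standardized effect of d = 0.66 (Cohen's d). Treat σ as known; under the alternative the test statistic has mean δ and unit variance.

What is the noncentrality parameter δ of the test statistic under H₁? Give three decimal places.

δ ≈ 2.513

δ = d·√(n/2) = 0.66 × √(29/2) = 2.5132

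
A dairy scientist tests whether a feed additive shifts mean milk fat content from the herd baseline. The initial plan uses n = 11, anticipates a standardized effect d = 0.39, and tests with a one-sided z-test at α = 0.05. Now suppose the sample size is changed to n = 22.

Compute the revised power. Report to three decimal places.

With n = 22: δ = d·√n = 0.39 × √22 = 1.8293. Critical value z_{0.05} = 1.645.
Revised power = P(Z > 1.645 − δ) = Φ(0.184) = 0.5732.

Power ≈ 0.573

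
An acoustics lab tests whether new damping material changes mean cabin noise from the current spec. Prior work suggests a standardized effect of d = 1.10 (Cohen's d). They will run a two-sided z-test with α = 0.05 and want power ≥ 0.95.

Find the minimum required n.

For power 0.95 need Φ(δ − z_{0.025}) = 0.95, so δ = z_{0.025} + z_{0.05} = 1.960 + 1.645 = 3.605.
(The Φ(−δ − z_{α/2}) term is vanishingly small for δ > 0 and is dropped in the standard sample-size formula.)
δ = d·√n ⇒ n = (δ/d)² = (3.605 / 1.10)² = 10.74.
Round up to the next whole unit.

n = 11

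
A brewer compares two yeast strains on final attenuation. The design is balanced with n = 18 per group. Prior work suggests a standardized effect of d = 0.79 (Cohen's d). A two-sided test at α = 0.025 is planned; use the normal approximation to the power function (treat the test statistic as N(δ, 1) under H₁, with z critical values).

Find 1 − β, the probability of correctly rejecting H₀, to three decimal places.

Power ≈ 0.551

Noncentrality parameter: δ = d·√(n/2) = 0.79 × √(18/2) = 2.3700
Two-sided α = 0.025 → critical value z_{0.0125} = 2.241.
Power = Φ(δ − 2.241) + Φ(−δ − 2.241) = Φ(0.129) + Φ(-4.611) = 0.5512 + 0.0000 = 0.5512.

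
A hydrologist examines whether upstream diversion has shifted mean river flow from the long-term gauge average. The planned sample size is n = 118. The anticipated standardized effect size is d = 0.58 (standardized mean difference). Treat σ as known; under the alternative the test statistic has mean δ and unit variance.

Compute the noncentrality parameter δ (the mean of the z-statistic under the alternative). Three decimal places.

δ = d·√n = 0.58 × √118 = 6.3004

δ ≈ 6.300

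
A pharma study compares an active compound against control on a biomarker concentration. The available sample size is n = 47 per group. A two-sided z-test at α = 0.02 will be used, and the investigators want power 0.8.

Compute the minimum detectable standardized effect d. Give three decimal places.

d ≈ 0.654

Need Φ(δ − 2.326) = 0.8, so δ = 2.326 + 0.842 = 3.168.
(The second rejection-region term Φ(−δ − z_{α/2}) is negligible and dropped.)
δ = d·√(n/2) ⇒ d = δ/√(n/2) = 3.168/√(47/2) = 0.6535.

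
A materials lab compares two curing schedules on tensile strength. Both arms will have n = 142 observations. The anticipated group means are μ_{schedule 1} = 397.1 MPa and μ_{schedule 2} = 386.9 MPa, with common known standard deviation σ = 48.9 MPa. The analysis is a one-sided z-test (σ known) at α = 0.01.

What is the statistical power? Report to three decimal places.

Power ≈ 0.285

Standardized effect: d = |μ_{schedule 1} − μ_{schedule 2}| / σ = |397.1 − 386.9| / 48.9 = 0.2086
Noncentrality parameter: δ = d·√(n/2) = 0.2086 × √(142/2) = 1.7576
One-sided α = 0.01 → critical value z_{0.01} = 2.326.
Power = Φ(δ − 2.326) = Φ(-0.569) = 0.2848.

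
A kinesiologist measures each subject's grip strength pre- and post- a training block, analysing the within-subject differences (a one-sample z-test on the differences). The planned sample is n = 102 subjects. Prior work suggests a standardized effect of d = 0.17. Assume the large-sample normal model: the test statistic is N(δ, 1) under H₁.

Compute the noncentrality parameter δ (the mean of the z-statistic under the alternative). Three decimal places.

δ ≈ 1.717

The noncentrality parameter scales effect size by the design's sample-size factor: δ = d·√n = 0.17 × √102 = 1.7169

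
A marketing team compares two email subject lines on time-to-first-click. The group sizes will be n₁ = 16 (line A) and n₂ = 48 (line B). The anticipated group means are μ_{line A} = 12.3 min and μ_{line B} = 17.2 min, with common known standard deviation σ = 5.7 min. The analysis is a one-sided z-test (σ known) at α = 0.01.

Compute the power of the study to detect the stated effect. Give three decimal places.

Power ≈ 0.743

Standardized effect: d = |μ_{line A} − μ_{line B}| / σ = |12.3 − 17.2| / 5.7 = 0.8596
Noncentrality parameter: δ = d / √(1/n₁ + 1/n₂) = 0.8596 / √(1/16 + 1/48) = 2.9779
Critical value for a one-sided test at α = 0.01: z_α = 2.326.
Power = Φ(δ − 2.326) = Φ(0.652) = 0.7427.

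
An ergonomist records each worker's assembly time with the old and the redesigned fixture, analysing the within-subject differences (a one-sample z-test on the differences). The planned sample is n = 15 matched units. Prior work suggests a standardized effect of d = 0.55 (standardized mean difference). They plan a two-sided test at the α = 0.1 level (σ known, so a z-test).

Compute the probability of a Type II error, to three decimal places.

Noncentrality parameter: δ = d·√n = 0.55 × √15 = 2.1301
Two-sided α = 0.1 → critical value z_{0.05} = 1.645.
Power = Φ(δ − 1.645) + Φ(−δ − 1.645) = Φ(0.485) + Φ(-3.775) = 0.6863 + 0.0001 = 0.6863.
Type II error: β = 1 − power = 1 − 0.6863 = 0.3137.

β ≈ 0.314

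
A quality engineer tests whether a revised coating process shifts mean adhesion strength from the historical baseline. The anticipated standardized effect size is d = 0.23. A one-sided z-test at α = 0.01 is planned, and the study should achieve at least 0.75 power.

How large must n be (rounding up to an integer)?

Set Φ(δ − 2.326) = 0.75; then δ − 2.326 = Φ⁻¹(0.75) = 0.674, giving δ = 3.001.
δ = d·√n ⇒ n = (δ/d)² = (3.001 / 0.23)² = 170.23.
Rounding up, n = 171.

n = 171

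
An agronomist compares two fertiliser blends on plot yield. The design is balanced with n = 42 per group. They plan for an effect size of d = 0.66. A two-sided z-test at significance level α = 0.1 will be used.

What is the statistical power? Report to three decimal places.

Noncentrality parameter: δ = d·√(n/2) = 0.66 × √(42/2) = 3.0245
Critical value for a two-sided test at α = 0.1: z_{α/2} = 1.645.
Power = Φ(δ − 1.645) + Φ(−δ − 1.645) = Φ(1.380) + Φ(-4.669) = 0.9162 + 0.0000 = 0.9162.

Power ≈ 0.916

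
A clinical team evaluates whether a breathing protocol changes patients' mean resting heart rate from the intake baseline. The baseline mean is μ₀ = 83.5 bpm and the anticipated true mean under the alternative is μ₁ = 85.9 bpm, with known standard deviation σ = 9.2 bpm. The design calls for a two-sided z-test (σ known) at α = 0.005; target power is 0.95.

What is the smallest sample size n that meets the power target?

Standardized effect: d = |μ₁ − μ₀| / σ = |85.9 − 83.5| / 9.2 = 0.2609
For power 0.95 need Φ(δ − z_{0.0025}) = 0.95, so δ = z_{0.0025} + z_{0.05} = 2.807 + 1.645 = 4.452.
(Ignoring the negligible lower-tail rejection probability gives the usual closed-form inversion.)
δ = d·√n ⇒ n = (δ/d)² = (4.452 / 0.2609)² = 291.23.
Round up to the next whole unit.

n = 292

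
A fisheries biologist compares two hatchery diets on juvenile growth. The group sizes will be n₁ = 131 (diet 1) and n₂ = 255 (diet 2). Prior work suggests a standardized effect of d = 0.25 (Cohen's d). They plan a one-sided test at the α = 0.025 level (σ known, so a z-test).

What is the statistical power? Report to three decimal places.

Power ≈ 0.643

Noncentrality parameter: δ = d / √(1/n₁ + 1/n₂) = 0.25 / √(1/131 + 1/255) = 2.3257
One-sided α = 0.025 → critical value z_{0.025} = 1.960.
Power = P(Z > 1.960 − δ) = Φ(0.366) = 0.6427.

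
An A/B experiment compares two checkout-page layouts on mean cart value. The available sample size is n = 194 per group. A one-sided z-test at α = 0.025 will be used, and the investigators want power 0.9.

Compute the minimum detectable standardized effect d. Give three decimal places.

Required noncentrality: δ = z_{0.025} + z_{0.10} = 1.960 + 1.282 = 3.242.
δ = d·√(n/2) ⇒ d = δ/√(n/2) = 3.242/√(194/2) = 0.3291.

d ≈ 0.329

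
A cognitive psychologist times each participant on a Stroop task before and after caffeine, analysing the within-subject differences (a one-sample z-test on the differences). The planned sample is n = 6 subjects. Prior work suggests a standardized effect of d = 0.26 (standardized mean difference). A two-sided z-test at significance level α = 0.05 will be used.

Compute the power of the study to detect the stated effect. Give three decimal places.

Power ≈ 0.098

Noncentrality parameter: δ = d·√n = 0.26 × √6 = 0.6369
Critical value for a two-sided test at α = 0.05: z_{α/2} = 1.960.
Power = Φ(δ − 1.960) + Φ(−δ − 1.960) = Φ(-1.323) + Φ(-2.597) = 0.0929 + 0.0047 = 0.0976.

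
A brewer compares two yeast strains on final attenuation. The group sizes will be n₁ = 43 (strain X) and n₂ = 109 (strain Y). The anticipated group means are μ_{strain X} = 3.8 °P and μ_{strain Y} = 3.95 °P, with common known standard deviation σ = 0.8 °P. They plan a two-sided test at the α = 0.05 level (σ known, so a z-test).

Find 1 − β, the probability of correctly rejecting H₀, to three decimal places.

Power ≈ 0.180

Standardized effect: d = |μ_{strain X} − μ_{strain Y}| / σ = |3.8 − 3.95| / 0.8 = 0.1875
Noncentrality parameter: δ = d / √(1/n₁ + 1/n₂) = 0.1875 / √(1/43 + 1/109) = 1.0412
Critical value for a two-sided test at α = 0.05: z_{α/2} = 1.960.
Power = Φ(δ − 1.960) + Φ(−δ − 1.960) = Φ(-0.919) + Φ(-3.001) = 0.1791 + 0.0013 = 0.1804.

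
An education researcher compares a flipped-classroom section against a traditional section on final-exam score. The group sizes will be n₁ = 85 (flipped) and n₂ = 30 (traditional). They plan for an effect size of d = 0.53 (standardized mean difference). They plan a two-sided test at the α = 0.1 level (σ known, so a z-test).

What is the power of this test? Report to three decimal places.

Noncentrality parameter: δ = d / √(1/n₁ + 1/n₂) = 0.53 / √(1/85 + 1/30) = 2.4957
Critical value for a two-sided test at α = 0.1: z_{α/2} = 1.645.
Power = Φ(δ − 1.645) + Φ(−δ − 1.645) = Φ(0.851) + Φ(-4.141) = 0.8026 + 0.0000 = 0.8026.

Power ≈ 0.803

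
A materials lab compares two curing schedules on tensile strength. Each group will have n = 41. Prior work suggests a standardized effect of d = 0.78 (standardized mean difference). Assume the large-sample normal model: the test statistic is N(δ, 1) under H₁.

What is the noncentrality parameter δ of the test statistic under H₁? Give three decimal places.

δ ≈ 3.532

δ = d·√(n/2) = 0.78 × √(41/2) = 3.5316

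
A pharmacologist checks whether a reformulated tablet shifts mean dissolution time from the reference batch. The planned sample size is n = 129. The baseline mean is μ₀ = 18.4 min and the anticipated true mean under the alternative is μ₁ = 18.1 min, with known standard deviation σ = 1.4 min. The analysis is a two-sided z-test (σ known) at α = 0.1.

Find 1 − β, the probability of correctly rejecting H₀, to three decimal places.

Power ≈ 0.785

Standardized effect: d = |μ₁ − μ₀| / σ = |18.1 − 18.4| / 1.4 = 0.2143
Noncentrality parameter: δ = d·√n = 0.2143 × √129 = 2.4338
Critical value for a two-sided test at α = 0.1: z_{α/2} = 1.645.
Power = Φ(δ − 1.645) + Φ(−δ − 1.645) = Φ(0.789) + Φ(-4.079) = 0.7849 + 0.0000 = 0.7850.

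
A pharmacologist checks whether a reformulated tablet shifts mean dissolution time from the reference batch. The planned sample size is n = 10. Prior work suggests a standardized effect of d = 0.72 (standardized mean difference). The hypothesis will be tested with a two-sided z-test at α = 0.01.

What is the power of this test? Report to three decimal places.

Noncentrality parameter: δ = d·√n = 0.72 × √10 = 2.2768
Critical value for a two-sided test at α = 0.01: z_{α/2} = 2.576.
Power = Φ(δ − 2.576) + Φ(−δ − 2.576) = Φ(-0.299) + Φ(-4.853) = 0.3825 + 0.0000 = 0.3825.

Power ≈ 0.382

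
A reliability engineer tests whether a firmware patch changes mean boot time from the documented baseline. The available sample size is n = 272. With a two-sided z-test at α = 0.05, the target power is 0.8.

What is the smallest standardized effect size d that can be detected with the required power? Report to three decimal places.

Need Φ(δ − 1.960) = 0.8, so δ = 1.960 + 0.842 = 2.802.
(Lower-tail contribution to power is negligible for δ > 0.)
δ = d·√n ⇒ d = δ/√n = 2.802/√272 = 0.1699.

d ≈ 0.170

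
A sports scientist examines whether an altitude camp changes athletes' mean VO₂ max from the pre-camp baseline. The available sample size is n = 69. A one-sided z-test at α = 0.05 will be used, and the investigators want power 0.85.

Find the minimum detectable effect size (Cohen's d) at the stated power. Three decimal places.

d ≈ 0.323

Need Φ(δ − 1.645) = 0.85, so δ = 1.645 + 1.036 = 2.681.
δ = d·√n ⇒ d = δ/√n = 2.681/√69 = 0.3228.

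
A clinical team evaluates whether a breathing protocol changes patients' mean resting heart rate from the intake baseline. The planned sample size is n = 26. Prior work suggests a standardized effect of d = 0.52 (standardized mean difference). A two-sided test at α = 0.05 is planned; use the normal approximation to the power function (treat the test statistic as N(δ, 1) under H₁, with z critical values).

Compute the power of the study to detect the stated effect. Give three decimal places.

Power ≈ 0.755

Noncentrality parameter: δ = d·√n = 0.52 × √26 = 2.6515
Critical value for a two-sided test at α = 0.05: z_{α/2} = 1.960.
Power = Φ(δ − 1.960) + Φ(−δ − 1.960) = Φ(0.692) + Φ(-4.611) = 0.7554 + 0.0000 = 0.7554.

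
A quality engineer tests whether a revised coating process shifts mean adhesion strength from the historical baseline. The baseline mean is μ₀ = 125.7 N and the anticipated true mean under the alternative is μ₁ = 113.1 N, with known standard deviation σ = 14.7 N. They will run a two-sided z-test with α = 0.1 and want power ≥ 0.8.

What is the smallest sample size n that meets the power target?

n = 9

Standardized effect: d = |μ₁ − μ₀| / σ = |113.1 − 125.7| / 14.7 = 0.8571
For power 0.8 need Φ(δ − z_{0.05}) = 0.8, so δ = z_{0.05} + z_{0.20} = 1.645 + 0.842 = 2.486.
(The Φ(−δ − z_{α/2}) term is vanishingly small for δ > 0 and is dropped in the standard sample-size formula.)
δ = d·√n ⇒ n = (δ/d)² = (2.486 / 0.8571)² = 8.42.
Rounding up, n = 9.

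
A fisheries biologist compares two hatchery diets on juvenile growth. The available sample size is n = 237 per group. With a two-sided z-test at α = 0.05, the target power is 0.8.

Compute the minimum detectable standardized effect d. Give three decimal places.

Need Φ(δ − 1.960) = 0.8, so δ = 1.960 + 0.842 = 2.802.
(The second rejection-region term Φ(−δ − z_{α/2}) is negligible and dropped.)
δ = d·√(n/2) ⇒ d = δ/√(n/2) = 2.802/√(237/2) = 0.2574.

d ≈ 0.257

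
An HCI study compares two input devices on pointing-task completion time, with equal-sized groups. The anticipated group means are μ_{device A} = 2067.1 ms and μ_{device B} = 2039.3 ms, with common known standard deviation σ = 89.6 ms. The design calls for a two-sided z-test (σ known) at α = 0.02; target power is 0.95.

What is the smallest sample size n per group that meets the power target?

Standardized effect: d = |μ_{device A} − μ_{device B}| / σ = |2067.1 − 2039.3| / 89.6 = 0.3103
For power 0.95 need Φ(δ − z_{0.01}) = 0.95, so δ = z_{0.01} + z_{0.05} = 2.326 + 1.645 = 3.971.
(For δ > 0 the lower-tail rejection region contributes negligibly to power, so the one-term inversion is standard.)
δ = d·√(n/2) ⇒ n = 2(δ/d)² = 2 × (3.971 / 0.3103)² = 327.64.
Rounding up, n = 328 per group.

n = 328 per group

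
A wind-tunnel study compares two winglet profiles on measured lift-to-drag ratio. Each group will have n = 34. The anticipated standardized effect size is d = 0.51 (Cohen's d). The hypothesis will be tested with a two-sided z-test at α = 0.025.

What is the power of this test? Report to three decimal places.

Power ≈ 0.445

Noncentrality parameter: δ = d·√(n/2) = 0.51 × √(34/2) = 2.1028
Critical value for a two-sided test at α = 0.025: z_{α/2} = 2.241.
Power = Φ(δ − 2.241) + Φ(−δ − 2.241) = Φ(-0.139) + Φ(-4.344) = 0.4449 + 0.0000 = 0.4449.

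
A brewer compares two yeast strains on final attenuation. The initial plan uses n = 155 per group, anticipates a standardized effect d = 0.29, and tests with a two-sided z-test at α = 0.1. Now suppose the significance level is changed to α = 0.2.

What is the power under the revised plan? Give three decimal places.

Power ≈ 0.898

δ = d·√(n/2) = 0.29 × √(155/2) = 2.5530 (unchanged). New critical value: z_{0.1} = 1.282.
Revised power = Φ(δ − 1.282) + Φ(−δ − 1.282) = Φ(1.271) + Φ(-3.835) = 0.8982 + 0.0001 = 0.8983.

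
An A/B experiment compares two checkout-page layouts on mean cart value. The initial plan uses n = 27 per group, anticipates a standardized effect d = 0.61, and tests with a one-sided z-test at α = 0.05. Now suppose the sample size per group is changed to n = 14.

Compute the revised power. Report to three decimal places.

With n = 14 per group: δ = d·√(n/2) = 0.61 × √(14/2) = 1.6139. Critical value z_{0.05} = 1.645.
Revised power = Φ(δ − 1.645) = Φ(-0.031) = 0.4877.

Power ≈ 0.488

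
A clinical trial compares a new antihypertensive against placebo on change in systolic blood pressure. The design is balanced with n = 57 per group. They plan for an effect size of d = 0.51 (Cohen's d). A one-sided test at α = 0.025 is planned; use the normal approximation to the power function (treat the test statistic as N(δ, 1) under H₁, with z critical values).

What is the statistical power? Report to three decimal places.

Noncentrality parameter: δ = d·√(n/2) = 0.51 × √(57/2) = 2.7227
One-sided α = 0.025 → critical value z_{0.025} = 1.960.
Power = Φ(δ − 1.960) = Φ(0.763) = 0.7772.

Power ≈ 0.777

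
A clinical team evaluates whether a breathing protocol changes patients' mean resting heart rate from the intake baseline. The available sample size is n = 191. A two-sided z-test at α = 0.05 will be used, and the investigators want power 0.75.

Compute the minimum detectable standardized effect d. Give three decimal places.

Need Φ(δ − 1.960) = 0.75, so δ = 1.960 + 0.674 = 2.634.
(The second rejection-region term Φ(−δ − z_{α/2}) is negligible and dropped.)
δ = d·√n ⇒ d = δ/√n = 2.634/√191 = 0.1906.

d ≈ 0.191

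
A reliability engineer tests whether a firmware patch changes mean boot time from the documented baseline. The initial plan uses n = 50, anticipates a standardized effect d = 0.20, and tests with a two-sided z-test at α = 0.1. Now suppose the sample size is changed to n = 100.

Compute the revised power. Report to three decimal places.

Power ≈ 0.639

With n = 100: δ = d·√n = 0.20 × √100 = 2.0000. Critical value z_{0.05} = 1.645.
Revised power = Φ(δ − 1.645) + Φ(−δ − 1.645) = Φ(0.355) + Φ(-3.645) = 0.6388 + 0.0001 = 0.6389.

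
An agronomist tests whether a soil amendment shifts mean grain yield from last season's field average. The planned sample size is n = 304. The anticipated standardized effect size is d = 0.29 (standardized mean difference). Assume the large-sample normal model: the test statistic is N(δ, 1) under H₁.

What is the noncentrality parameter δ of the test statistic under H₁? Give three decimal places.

The noncentrality parameter scales effect size by the design's sample-size factor: δ = d·√n = 0.29 × √304 = 5.0563

δ ≈ 5.056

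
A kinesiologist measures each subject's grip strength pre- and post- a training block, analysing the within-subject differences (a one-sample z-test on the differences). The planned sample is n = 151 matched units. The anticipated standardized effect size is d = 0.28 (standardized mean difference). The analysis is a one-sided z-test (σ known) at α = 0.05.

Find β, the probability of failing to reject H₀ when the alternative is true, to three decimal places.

β ≈ 0.036

Noncentrality parameter: δ = d·√n = 0.28 × √151 = 3.4407
Critical value for a one-sided test at α = 0.05: z_α = 1.645.
Power = Φ(δ − 1.645) = Φ(1.796) = 0.9637.
Type II error: β = 1 − power = 1 − 0.9637 = 0.0363.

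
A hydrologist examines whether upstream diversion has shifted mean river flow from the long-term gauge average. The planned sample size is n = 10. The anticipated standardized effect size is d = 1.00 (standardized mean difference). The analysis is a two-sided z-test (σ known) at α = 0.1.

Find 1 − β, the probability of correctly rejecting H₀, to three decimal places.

Power ≈ 0.935

Noncentrality parameter: λ = d·√n = 1.00 × √10 = 3.1623
Two-sided α = 0.1 → critical value z_{0.05} = 1.645.
Power = Φ(λ − 1.645) + Φ(−λ − 1.645) = Φ(1.517) + Φ(-4.807) = 0.9354 + 0.0000 = 0.9354.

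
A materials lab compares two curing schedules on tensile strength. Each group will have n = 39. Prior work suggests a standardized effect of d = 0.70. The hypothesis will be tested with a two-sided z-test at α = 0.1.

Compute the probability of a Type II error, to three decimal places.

β ≈ 0.074

Noncentrality parameter: δ = d·√(n/2) = 0.70 × √(39/2) = 3.0911
Critical value for a two-sided test at α = 0.1: z_{α/2} = 1.645.
Power = Φ(δ − 1.645) + Φ(−δ − 1.645) = Φ(1.446) + Φ(-4.736) = 0.9259 + 0.0000 = 0.9259.
Type II error: β = 1 − power = 1 − 0.9259 = 0.0741.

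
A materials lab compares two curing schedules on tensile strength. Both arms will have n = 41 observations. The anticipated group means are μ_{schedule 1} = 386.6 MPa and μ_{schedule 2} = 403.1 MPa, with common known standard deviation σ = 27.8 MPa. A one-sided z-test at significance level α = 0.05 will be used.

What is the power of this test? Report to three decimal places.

Power ≈ 0.851

Standardized effect: d = |μ_{schedule 1} − μ_{schedule 2}| / σ = |386.6 − 403.1| / 27.8 = 0.5935
Noncentrality parameter: δ = d·√(n/2) = 0.5935 × √(41/2) = 2.6873
Critical value for a one-sided test at α = 0.05: z_α = 1.645.
Power = Φ(δ − 1.645) = Φ(1.042) = 0.8514.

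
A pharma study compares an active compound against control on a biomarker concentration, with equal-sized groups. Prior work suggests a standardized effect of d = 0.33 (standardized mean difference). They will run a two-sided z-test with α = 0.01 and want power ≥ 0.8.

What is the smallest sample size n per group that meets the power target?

Set Φ(δ − 2.576) = 0.8; then δ − 2.576 = Φ⁻¹(0.8) = 0.842, giving δ = 3.417.
(Ignoring the negligible lower-tail rejection probability gives the usual closed-form inversion.)
δ = d·√(n/2) ⇒ n = 2(δ/d)² = 2 × (3.417 / 0.33)² = 214.49.
Rounding up, n = 215 per group.

n = 215 per group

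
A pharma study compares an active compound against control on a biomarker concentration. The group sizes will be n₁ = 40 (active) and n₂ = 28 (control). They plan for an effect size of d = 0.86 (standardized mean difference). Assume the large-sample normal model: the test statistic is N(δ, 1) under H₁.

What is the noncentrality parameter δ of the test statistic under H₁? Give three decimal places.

The noncentrality parameter scales effect size by the design's sample-size factor: δ = d / √(1/n₁ + 1/n₂) = 0.86 / √(1/40 + 1/28) = 3.4902

δ ≈ 3.490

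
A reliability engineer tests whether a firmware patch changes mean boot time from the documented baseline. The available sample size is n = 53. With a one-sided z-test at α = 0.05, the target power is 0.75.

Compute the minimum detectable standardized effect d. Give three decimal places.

d ≈ 0.319

Need Φ(δ − 1.645) = 0.75, so δ = 1.645 + 0.674 = 2.319.
δ = d·√n ⇒ d = δ/√n = 2.319/√53 = 0.3186.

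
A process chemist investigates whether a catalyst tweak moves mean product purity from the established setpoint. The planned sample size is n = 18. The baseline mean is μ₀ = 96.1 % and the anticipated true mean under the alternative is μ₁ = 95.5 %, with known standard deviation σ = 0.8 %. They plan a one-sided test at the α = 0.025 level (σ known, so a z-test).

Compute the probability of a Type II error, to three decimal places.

Standardized effect: d = |μ₁ − μ₀| / σ = |95.5 − 96.1| / 0.8 = 0.7500
Noncentrality parameter: δ = d·√n = 0.7500 × √18 = 3.1820
One-sided α = 0.025 → critical value z_{0.025} = 1.960.
Power = P(Z > 1.960 − δ) = Φ(1.222) = 0.8891.
Type II error: β = 1 − power = 1 − 0.8891 = 0.1109.

β ≈ 0.111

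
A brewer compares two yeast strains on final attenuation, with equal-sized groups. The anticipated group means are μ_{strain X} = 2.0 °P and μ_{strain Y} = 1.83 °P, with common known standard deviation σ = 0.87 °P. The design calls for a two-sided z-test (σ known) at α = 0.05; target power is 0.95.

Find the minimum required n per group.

n = 681 per group

Standardized effect: d = |μ_{strain X} − μ_{strain Y}| / σ = |2.0 − 1.83| / 0.87 = 0.1954
Set Φ(δ − 1.960) = 0.95; then δ − 1.960 = Φ⁻¹(0.95) = 1.645, giving δ = 3.605.
(The Φ(−δ − z_{α/2}) term is vanishingly small for δ > 0 and is dropped in the standard sample-size formula.)
δ = d·√(n/2) ⇒ n = 2(δ/d)² = 2 × (3.605 / 0.1954)² = 680.67.
Round up to the next whole unit.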